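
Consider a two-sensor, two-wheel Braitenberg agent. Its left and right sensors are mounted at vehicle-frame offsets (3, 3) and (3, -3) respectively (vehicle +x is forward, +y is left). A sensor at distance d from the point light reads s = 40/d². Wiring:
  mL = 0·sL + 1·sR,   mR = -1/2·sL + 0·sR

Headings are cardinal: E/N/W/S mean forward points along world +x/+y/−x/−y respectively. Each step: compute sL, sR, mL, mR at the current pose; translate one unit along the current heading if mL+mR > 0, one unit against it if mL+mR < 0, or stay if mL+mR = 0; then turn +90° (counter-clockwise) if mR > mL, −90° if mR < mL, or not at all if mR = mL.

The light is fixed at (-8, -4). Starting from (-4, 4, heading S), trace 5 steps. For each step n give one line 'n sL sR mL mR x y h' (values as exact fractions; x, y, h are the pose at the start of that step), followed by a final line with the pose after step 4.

n=0: pose=(-4,4,S); sL=20/37, sR=20/13; mL=20/13, mR=-10/37; mL+mR=610/481 → advance +1; mR−mL=-870/481 → turn -1·90°
n=1: pose=(-4,3,W); sL=40/17, sR=40/101; mL=40/101, mR=-20/17; mL+mR=-1340/1717 → advance -1; mR−mL=-2700/1717 → turn -1·90°
n=2: pose=(-3,3,N); sL=5/13, sR=10/41; mL=10/41, mR=-5/26; mL+mR=55/1066 → advance +1; mR−mL=-465/1066 → turn -1·90°
n=3: pose=(-3,4,E); sL=8/37, sR=40/89; mL=40/89, mR=-4/37; mL+mR=1124/3293 → advance +1; mR−mL=-1836/3293 → turn -1·90°
n=4: pose=(-2,4,S); sL=20/53, sR=20/17; mL=20/17, mR=-10/53; mL+mR=890/901 → advance +1; mR−mL=-1230/901 → turn -1·90°

0 20/37 20/13 20/13 -10/37 -4 4 S
1 40/17 40/101 40/101 -20/17 -4 3 W
2 5/13 10/41 10/41 -5/26 -3 3 N
3 8/37 40/89 40/89 -4/37 -3 4 E
4 20/53 20/17 20/17 -10/53 -2 4 S
final -2 3 W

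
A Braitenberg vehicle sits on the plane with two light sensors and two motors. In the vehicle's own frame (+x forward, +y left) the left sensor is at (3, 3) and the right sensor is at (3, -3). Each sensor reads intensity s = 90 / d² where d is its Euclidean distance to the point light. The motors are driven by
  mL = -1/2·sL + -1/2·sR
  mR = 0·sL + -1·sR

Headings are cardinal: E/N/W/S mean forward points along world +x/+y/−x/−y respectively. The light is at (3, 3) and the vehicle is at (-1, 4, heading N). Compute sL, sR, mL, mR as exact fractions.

18/13 90/17 -738/221 -90/17

left sensor world pos  = (-4, 7); dL² = 65
right sensor world pos = (2, 7); dR² = 17
sL = 90/65 = 18/13
sR = 90/17 = 90/17
mL = -1/2·sL + -1/2·sR = -738/221
mR = 0·sL + -1·sR = -90/17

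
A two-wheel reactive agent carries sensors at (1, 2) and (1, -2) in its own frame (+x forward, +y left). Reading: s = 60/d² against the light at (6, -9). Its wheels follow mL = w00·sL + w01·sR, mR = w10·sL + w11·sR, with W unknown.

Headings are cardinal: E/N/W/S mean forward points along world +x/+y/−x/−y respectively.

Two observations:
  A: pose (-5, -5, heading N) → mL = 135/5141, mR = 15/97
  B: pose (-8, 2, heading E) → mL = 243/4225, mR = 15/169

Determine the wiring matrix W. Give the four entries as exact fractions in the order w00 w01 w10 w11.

1 -1/2 1/2 0

obs A: pose=(-5,-5,N) → sL=30/97, sR=30/53, mL=135/5141, mR=15/97
obs B: pose=(-8,2,E) → sL=30/169, sR=6/25, mL=243/4225, mR=15/169
sensor matrix S = [[30/97, 30/53], [30/169, 6/25]]; det S = -114048/4344145
solve [mL_A; mL_B] = S·[w00; w01] and [mR_A; mR_B] = S·[w10; w11]:
  w00 = 1, w01 = -1/2, w10 = 1/2, w11 = 0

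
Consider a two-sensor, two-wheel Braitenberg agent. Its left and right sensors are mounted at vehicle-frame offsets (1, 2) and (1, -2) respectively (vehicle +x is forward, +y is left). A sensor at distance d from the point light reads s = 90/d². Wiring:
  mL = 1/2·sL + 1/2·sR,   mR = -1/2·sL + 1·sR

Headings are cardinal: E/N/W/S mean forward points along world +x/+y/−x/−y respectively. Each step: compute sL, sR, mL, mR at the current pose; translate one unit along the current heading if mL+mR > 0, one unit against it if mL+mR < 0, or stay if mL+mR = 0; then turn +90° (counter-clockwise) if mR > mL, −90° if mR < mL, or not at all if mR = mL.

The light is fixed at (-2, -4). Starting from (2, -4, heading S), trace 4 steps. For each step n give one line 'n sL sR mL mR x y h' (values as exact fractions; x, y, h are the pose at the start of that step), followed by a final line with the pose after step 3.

n=0: pose=(2,-4,S); sL=90/37, sR=18; mL=378/37, mR=621/37; mL+mR=27 → advance +1; mR−mL=243/37 → turn +1·90°
n=1: pose=(2,-5,E); sL=45/13, sR=45/17; mL=675/221, mR=405/442; mL+mR=135/34 → advance +1; mR−mL=-945/442 → turn -1·90°
n=2: pose=(3,-5,S); sL=90/53, sR=90/13; mL=2970/689, mR=4185/689; mL+mR=135/13 → advance +1; mR−mL=1215/689 → turn +1·90°
n=3: pose=(3,-6,E); sL=5/2, sR=45/26; mL=55/26, mR=25/52; mL+mR=135/52 → advance +1; mR−mL=-85/52 → turn -1·90°

0 90/37 18 378/37 621/37 2 -4 S
1 45/13 45/17 675/221 405/442 2 -5 E
2 90/53 90/13 2970/689 4185/689 3 -5 S
3 5/2 45/26 55/26 25/52 3 -6 E
final 4 -6 S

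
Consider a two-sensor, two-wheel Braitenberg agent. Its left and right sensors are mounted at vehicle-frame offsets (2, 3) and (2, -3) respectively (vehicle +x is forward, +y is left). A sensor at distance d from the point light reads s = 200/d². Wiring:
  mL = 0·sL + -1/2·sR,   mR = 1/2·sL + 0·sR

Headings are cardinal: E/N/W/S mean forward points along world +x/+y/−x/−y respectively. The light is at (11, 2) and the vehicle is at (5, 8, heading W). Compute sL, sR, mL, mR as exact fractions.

left sensor world pos  = (3, 5); dL² = 73
right sensor world pos = (3, 11); dR² = 145
sL = 200/73 = 200/73
sR = 200/145 = 40/29
mL = 0·sL + -1/2·sR = -20/29
mR = 1/2·sL + 0·sR = 100/73

200/73 40/29 -20/29 100/73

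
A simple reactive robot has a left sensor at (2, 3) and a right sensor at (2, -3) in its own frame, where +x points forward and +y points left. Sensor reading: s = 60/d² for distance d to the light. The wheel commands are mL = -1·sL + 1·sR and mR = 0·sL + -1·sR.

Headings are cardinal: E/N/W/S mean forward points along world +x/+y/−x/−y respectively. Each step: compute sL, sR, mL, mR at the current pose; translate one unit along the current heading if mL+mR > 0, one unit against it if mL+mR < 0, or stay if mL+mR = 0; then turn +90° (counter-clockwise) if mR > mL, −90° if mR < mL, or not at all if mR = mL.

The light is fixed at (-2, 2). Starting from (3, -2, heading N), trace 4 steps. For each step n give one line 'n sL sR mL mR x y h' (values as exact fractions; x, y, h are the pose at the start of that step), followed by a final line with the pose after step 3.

0 15/2 15/17 -225/34 -15/17 3 -2 N
1 60/73 60/13 3600/949 -60/13 3 -3 W
2 10/3 2/3 -8/3 -2/3 4 -3 N
3 60/97 12/5 864/485 -12/5 4 -4 W
final 5 -4 N

n=0: pose=(3,-2,N); sL=15/2, sR=15/17; mL=-225/34, mR=-15/17; mL+mR=-15/2 → advance -1; mR−mL=195/34 → turn +1·90°
n=1: pose=(3,-3,W); sL=60/73, sR=60/13; mL=3600/949, mR=-60/13; mL+mR=-60/73 → advance -1; mR−mL=-7980/949 → turn -1·90°
n=2: pose=(4,-3,N); sL=10/3, sR=2/3; mL=-8/3, mR=-2/3; mL+mR=-10/3 → advance -1; mR−mL=2 → turn +1·90°
n=3: pose=(4,-4,W); sL=60/97, sR=12/5; mL=864/485, mR=-12/5; mL+mR=-60/97 → advance -1; mR−mL=-2028/485 → turn -1·90°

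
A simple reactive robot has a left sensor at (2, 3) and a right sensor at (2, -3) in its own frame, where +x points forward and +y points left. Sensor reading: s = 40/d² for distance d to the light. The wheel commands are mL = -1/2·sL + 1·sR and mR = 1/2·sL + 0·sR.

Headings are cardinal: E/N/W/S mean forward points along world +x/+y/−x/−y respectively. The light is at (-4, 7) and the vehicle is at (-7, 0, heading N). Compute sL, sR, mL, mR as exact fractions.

40/61 8/5 388/305 20/61

left sensor world pos  = (-10, 2); dL² = 61
right sensor world pos = (-4, 2); dR² = 25
sL = 40/61 = 40/61
sR = 40/25 = 8/5
mL = -1/2·sL + 1·sR = 388/305
mR = 1/2·sL + 0·sR = 20/61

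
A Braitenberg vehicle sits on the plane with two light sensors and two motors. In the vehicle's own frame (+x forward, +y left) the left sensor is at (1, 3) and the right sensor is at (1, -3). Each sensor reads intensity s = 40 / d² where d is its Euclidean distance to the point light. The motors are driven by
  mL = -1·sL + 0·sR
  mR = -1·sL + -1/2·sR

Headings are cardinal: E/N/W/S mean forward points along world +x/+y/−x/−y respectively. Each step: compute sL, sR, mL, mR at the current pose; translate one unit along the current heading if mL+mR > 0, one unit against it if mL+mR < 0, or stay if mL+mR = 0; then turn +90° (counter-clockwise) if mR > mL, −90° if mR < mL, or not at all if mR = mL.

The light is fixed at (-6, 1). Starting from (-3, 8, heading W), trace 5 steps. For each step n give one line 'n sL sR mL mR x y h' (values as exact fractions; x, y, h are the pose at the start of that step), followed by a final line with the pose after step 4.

n=0: pose=(-3,8,W); sL=2, sR=5/13; mL=-2, mR=-57/26; mL+mR=-109/26 → advance -1; mR−mL=-5/26 → turn -1·90°
n=1: pose=(-2,8,N); sL=8/13, sR=40/113; mL=-8/13, mR=-1164/1469; mL+mR=-2068/1469 → advance -1; mR−mL=-20/113 → turn -1·90°
n=2: pose=(-2,7,E); sL=20/53, sR=20/17; mL=-20/53, mR=-870/901; mL+mR=-1210/901 → advance -1; mR−mL=-10/17 → turn -1·90°
n=3: pose=(-3,7,S); sL=40/61, sR=8/5; mL=-40/61, mR=-444/305; mL+mR=-644/305 → advance -1; mR−mL=-4/5 → turn -1·90°
n=4: pose=(-3,8,W); sL=2, sR=5/13; mL=-2, mR=-57/26; mL+mR=-109/26 → advance -1; mR−mL=-5/26 → turn -1·90°

0 2 5/13 -2 -57/26 -3 8 W
1 8/13 40/113 -8/13 -1164/1469 -2 8 N
2 20/53 20/17 -20/53 -870/901 -2 7 E
3 40/61 8/5 -40/61 -444/305 -3 7 S
4 2 5/13 -2 -57/26 -3 8 W
final -2 8 N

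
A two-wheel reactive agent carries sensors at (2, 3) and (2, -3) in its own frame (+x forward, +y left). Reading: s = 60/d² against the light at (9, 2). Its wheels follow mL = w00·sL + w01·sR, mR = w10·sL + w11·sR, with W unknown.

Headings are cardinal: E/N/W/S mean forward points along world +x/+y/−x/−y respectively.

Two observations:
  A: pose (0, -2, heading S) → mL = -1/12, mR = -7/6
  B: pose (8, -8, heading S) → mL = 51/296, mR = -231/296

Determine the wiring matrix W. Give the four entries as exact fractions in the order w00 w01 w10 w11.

obs A: pose=(0,-2,S) → sL=5/6, sR=1/3, mL=-1/12, mR=-7/6
obs B: pose=(8,-8,S) → sL=15/37, sR=3/8, mL=51/296, mR=-231/296
sensor matrix S = [[5/6, 1/3], [15/37, 3/8]]; det S = 105/592
solve [mL_A; mL_B] = S·[w00; w01] and [mR_A; mR_B] = S·[w10; w11]:
  w00 = -1/2, w01 = 1, w10 = -1, w11 = -1

-1/2 1 -1 -1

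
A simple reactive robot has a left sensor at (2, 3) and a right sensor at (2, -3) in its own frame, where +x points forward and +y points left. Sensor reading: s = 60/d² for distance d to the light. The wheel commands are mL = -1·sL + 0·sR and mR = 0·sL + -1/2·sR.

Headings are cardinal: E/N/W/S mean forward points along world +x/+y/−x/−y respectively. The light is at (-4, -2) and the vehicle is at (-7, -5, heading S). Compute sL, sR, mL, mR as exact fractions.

left sensor world pos  = (-4, -7); dL² = 25
right sensor world pos = (-10, -7); dR² = 61
sL = 60/25 = 12/5
sR = 60/61 = 60/61
mL = -1·sL + 0·sR = -12/5
mR = 0·sL + -1/2·sR = -30/61

12/5 60/61 -12/5 -30/61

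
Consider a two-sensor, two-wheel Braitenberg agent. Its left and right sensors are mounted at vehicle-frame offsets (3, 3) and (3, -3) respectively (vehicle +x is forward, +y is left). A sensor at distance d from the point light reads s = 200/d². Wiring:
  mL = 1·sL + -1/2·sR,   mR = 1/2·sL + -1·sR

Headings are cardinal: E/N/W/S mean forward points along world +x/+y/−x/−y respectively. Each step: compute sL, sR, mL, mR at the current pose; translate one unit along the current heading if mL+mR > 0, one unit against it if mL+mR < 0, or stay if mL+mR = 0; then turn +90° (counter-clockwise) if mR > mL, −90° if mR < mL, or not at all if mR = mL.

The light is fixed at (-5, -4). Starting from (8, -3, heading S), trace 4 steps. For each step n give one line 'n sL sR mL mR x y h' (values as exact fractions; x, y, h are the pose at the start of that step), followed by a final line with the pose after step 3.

0 10/13 25/13 -5/26 -20/13 8 -3 S
1 200/101 8/5 596/505 -308/505 8 -2 W
2 100/53 4/5 394/265 38/265 7 -2 N
3 200/261 8/9 28/87 -44/87 7 -1 E
final 6 -1 S

n=0: pose=(8,-3,S); sL=10/13, sR=25/13; mL=-5/26, mR=-20/13; mL+mR=-45/26 → advance -1; mR−mL=-35/26 → turn -1·90°
n=1: pose=(8,-2,W); sL=200/101, sR=8/5; mL=596/505, mR=-308/505; mL+mR=288/505 → advance +1; mR−mL=-904/505 → turn -1·90°
n=2: pose=(7,-2,N); sL=100/53, sR=4/5; mL=394/265, mR=38/265; mL+mR=432/265 → advance +1; mR−mL=-356/265 → turn -1·90°
n=3: pose=(7,-1,E); sL=200/261, sR=8/9; mL=28/87, mR=-44/87; mL+mR=-16/87 → advance -1; mR−mL=-24/29 → turn -1·90°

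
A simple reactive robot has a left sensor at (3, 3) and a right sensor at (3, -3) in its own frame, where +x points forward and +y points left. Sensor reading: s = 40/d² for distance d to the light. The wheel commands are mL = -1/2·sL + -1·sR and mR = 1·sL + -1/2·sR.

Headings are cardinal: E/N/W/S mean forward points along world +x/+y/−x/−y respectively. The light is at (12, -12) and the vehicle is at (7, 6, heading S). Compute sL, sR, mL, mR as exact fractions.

40/229 40/289 -14940/66181 6980/66181

left sensor world pos  = (10, 3); dL² = 229
right sensor world pos = (4, 3); dR² = 289
sL = 40/229 = 40/229
sR = 40/289 = 40/289
mL = -1/2·sL + -1·sR = -14940/66181
mR = 1·sL + -1/2·sR = 6980/66181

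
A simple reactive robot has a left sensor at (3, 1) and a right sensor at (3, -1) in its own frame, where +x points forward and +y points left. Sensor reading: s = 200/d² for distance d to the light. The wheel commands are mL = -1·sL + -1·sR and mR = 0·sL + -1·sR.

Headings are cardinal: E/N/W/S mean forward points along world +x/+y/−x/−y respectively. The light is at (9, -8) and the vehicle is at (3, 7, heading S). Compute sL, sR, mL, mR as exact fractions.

200/169 200/193 -72400/32617 -200/193

left sensor world pos  = (4, 4); dL² = 169
right sensor world pos = (2, 4); dR² = 193
sL = 200/169 = 200/169
sR = 200/193 = 200/193
mL = -1·sL + -1·sR = -72400/32617
mR = 0·sL + -1·sR = -200/193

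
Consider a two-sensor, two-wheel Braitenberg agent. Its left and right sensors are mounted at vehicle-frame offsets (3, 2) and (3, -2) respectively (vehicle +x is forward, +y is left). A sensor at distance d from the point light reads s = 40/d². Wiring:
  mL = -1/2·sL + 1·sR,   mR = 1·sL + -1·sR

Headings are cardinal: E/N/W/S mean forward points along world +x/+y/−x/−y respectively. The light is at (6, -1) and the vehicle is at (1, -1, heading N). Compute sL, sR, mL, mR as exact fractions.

20/29 20/9 490/261 -400/261

left sensor world pos  = (-1, 2); dL² = 58
right sensor world pos = (3, 2); dR² = 18
sL = 40/58 = 20/29
sR = 40/18 = 20/9
mL = -1/2·sL + 1·sR = 490/261
mR = 1·sL + -1·sR = -400/261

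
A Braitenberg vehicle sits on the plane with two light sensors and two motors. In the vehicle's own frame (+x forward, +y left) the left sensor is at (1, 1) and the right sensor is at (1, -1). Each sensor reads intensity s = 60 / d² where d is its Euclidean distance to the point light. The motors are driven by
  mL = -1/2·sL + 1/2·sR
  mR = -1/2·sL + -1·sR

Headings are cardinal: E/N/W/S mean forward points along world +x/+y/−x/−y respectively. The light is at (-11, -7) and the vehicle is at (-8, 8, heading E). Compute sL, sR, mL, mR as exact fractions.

15/68 15/53 225/7208 -2835/7208

left sensor world pos  = (-7, 9); dL² = 272
right sensor world pos = (-7, 7); dR² = 212
sL = 60/272 = 15/68
sR = 60/212 = 15/53
mL = -1/2·sL + 1/2·sR = 225/7208
mR = -1/2·sL + -1·sR = -2835/7208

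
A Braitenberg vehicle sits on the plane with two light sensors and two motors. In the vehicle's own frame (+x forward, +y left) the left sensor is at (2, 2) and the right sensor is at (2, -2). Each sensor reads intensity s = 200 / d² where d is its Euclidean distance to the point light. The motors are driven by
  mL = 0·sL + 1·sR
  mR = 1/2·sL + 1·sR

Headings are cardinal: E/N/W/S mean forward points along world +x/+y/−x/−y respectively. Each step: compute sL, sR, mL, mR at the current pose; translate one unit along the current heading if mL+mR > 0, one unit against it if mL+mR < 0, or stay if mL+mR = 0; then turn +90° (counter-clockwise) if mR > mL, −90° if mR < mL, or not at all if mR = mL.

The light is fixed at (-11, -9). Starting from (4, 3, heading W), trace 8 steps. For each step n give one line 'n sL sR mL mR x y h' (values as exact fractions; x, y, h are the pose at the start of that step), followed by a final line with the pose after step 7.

0 200/269 40/73 40/73 18060/19637 4 3 W
1 50/89 50/61 50/61 5975/5429 3 3 S
2 8/17 200/337 200/337 4748/5729 3 2 E
3 100/169 100/229 100/229 28350/38701 4 2 N
4 200/269 40/73 40/73 18060/19637 4 3 W
5 50/89 50/61 50/61 5975/5429 3 3 S
6 8/17 200/337 200/337 4748/5729 3 2 E
7 100/169 100/229 100/229 28350/38701 4 2 N
final 4 3 W

n=0: pose=(4,3,W); sL=200/269, sR=40/73; mL=40/73, mR=18060/19637; mL+mR=28820/19637 → advance +1; mR−mL=100/269 → turn +1·90°
n=1: pose=(3,3,S); sL=50/89, sR=50/61; mL=50/61, mR=5975/5429; mL+mR=10425/5429 → advance +1; mR−mL=25/89 → turn +1·90°
n=2: pose=(3,2,E); sL=8/17, sR=200/337; mL=200/337, mR=4748/5729; mL+mR=8148/5729 → advance +1; mR−mL=4/17 → turn +1·90°
n=3: pose=(4,2,N); sL=100/169, sR=100/229; mL=100/229, mR=28350/38701; mL+mR=45250/38701 → advance +1; mR−mL=50/169 → turn +1·90°
n=4: pose=(4,3,W); sL=200/269, sR=40/73; mL=40/73, mR=18060/19637; mL+mR=28820/19637 → advance +1; mR−mL=100/269 → turn +1·90°
n=5: pose=(3,3,S); sL=50/89, sR=50/61; mL=50/61, mR=5975/5429; mL+mR=10425/5429 → advance +1; mR−mL=25/89 → turn +1·90°
n=6: pose=(3,2,E); sL=8/17, sR=200/337; mL=200/337, mR=4748/5729; mL+mR=8148/5729 → advance +1; mR−mL=4/17 → turn +1·90°
n=7: pose=(4,2,N); sL=100/169, sR=100/229; mL=100/229, mR=28350/38701; mL+mR=45250/38701 → advance +1; mR−mL=50/169 → turn +1·90°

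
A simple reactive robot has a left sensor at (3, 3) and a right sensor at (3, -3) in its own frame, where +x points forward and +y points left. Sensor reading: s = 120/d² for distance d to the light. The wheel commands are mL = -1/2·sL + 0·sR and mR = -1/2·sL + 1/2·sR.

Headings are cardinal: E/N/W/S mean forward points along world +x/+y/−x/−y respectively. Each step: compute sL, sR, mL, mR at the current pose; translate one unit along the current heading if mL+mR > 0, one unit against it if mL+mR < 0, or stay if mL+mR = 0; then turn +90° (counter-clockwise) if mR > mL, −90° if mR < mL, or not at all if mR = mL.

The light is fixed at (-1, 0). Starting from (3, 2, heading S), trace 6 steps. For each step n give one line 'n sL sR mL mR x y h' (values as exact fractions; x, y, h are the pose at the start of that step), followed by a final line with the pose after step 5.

0 12/5 60 -6/5 144/5 3 2 S
1 24/13 120/53 -12/13 144/689 3 1 E
2 15/2 30/13 -15/4 -135/52 2 1 N
3 40/3 40/3 -20/3 0 2 0 W
4 60/29 12 -30/29 144/29 3 0 S
5 120/53 24/13 -60/53 -144/689 3 -1 E
final 2 -1 N

n=0: pose=(3,2,S); sL=12/5, sR=60; mL=-6/5, mR=144/5; mL+mR=138/5 → advance +1; mR−mL=30 → turn +1·90°
n=1: pose=(3,1,E); sL=24/13, sR=120/53; mL=-12/13, mR=144/689; mL+mR=-492/689 → advance -1; mR−mL=60/53 → turn +1·90°
n=2: pose=(2,1,N); sL=15/2, sR=30/13; mL=-15/4, mR=-135/52; mL+mR=-165/26 → advance -1; mR−mL=15/13 → turn +1·90°
n=3: pose=(2,0,W); sL=40/3, sR=40/3; mL=-20/3, mR=0; mL+mR=-20/3 → advance -1; mR−mL=20/3 → turn +1·90°
n=4: pose=(3,0,S); sL=60/29, sR=12; mL=-30/29, mR=144/29; mL+mR=114/29 → advance +1; mR−mL=6 → turn +1·90°
n=5: pose=(3,-1,E); sL=120/53, sR=24/13; mL=-60/53, mR=-144/689; mL+mR=-924/689 → advance -1; mR−mL=12/13 → turn +1·90°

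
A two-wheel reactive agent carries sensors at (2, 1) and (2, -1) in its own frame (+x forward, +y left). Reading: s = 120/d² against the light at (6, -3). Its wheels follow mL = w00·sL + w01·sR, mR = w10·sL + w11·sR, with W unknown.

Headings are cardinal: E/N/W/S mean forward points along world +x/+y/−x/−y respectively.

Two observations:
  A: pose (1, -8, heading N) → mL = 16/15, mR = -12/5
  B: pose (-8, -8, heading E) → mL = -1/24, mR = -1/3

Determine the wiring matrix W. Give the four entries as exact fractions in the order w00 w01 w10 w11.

obs A: pose=(1,-8,N) → sL=8/3, sR=24/5, mL=16/15, mR=-12/5
obs B: pose=(-8,-8,E) → sL=3/4, sR=2/3, mL=-1/24, mR=-1/3
sensor matrix S = [[8/3, 24/5], [3/4, 2/3]]; det S = -82/45
solve [mL_A; mL_B] = S·[w00; w01] and [mR_A; mR_B] = S·[w10; w11]:
  w00 = -1/2, w01 = 1/2, w10 = 0, w11 = -1/2

-1/2 1/2 0 -1/2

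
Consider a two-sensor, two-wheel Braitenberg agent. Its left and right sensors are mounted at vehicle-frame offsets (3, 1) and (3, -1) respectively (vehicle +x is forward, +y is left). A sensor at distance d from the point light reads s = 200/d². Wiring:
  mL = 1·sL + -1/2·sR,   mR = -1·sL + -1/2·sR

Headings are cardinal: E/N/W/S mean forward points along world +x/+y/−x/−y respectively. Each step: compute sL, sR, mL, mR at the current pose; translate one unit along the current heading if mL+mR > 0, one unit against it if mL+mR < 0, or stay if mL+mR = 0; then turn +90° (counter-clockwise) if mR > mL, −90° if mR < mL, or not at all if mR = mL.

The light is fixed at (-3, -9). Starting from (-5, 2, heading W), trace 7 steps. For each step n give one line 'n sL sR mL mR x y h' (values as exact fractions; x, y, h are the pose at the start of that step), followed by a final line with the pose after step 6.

0 8/5 200/169 852/845 -1852/845 -5 2 W
1 1 50/49 24/49 -74/49 -4 2 N
2 8/5 40/17 36/85 -236/85 -4 1 E
3 4 100/29 66/29 -166/29 -5 1 S
4 8/5 200/169 852/845 -1852/845 -5 2 W
5 1 50/49 24/49 -74/49 -4 2 N
6 8/5 40/17 36/85 -236/85 -4 1 E
final -5 1 S

n=0: pose=(-5,2,W); sL=8/5, sR=200/169; mL=852/845, mR=-1852/845; mL+mR=-200/169 → advance -1; mR−mL=-16/5 → turn -1·90°
n=1: pose=(-4,2,N); sL=1, sR=50/49; mL=24/49, mR=-74/49; mL+mR=-50/49 → advance -1; mR−mL=-2 → turn -1·90°
n=2: pose=(-4,1,E); sL=8/5, sR=40/17; mL=36/85, mR=-236/85; mL+mR=-40/17 → advance -1; mR−mL=-16/5 → turn -1·90°
n=3: pose=(-5,1,S); sL=4, sR=100/29; mL=66/29, mR=-166/29; mL+mR=-100/29 → advance -1; mR−mL=-8 → turn -1·90°
n=4: pose=(-5,2,W); sL=8/5, sR=200/169; mL=852/845, mR=-1852/845; mL+mR=-200/169 → advance -1; mR−mL=-16/5 → turn -1·90°
n=5: pose=(-4,2,N); sL=1, sR=50/49; mL=24/49, mR=-74/49; mL+mR=-50/49 → advance -1; mR−mL=-2 → turn -1·90°
n=6: pose=(-4,1,E); sL=8/5, sR=40/17; mL=36/85, mR=-236/85; mL+mR=-40/17 → advance -1; mR−mL=-16/5 → turn -1·90°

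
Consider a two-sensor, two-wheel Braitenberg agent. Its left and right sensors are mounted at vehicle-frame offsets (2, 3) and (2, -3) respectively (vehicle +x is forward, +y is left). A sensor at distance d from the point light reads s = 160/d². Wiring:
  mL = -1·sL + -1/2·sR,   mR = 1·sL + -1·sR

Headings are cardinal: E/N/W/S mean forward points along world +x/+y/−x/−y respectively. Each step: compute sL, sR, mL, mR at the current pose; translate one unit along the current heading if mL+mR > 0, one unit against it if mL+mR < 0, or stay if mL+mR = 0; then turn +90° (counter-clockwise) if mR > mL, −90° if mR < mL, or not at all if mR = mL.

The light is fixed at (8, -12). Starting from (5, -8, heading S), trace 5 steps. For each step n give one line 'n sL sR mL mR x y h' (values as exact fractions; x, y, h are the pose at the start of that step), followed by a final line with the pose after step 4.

n=0: pose=(5,-8,S); sL=40, sR=4; mL=-42, mR=36; mL+mR=-6 → advance -1; mR−mL=78 → turn +1·90°
n=1: pose=(5,-7,E); sL=32/13, sR=32; mL=-240/13, mR=-384/13; mL+mR=-48 → advance -1; mR−mL=-144/13 → turn -1·90°
n=2: pose=(4,-7,S); sL=16, sR=80/29; mL=-504/29, mR=384/29; mL+mR=-120/29 → advance -1; mR−mL=888/29 → turn +1·90°
n=3: pose=(4,-6,E); sL=32/17, sR=160/13; mL=-1776/221, mR=-2304/221; mL+mR=-240/13 → advance -1; mR−mL=-528/221 → turn -1·90°
n=4: pose=(3,-6,S); sL=8, sR=2; mL=-9, mR=6; mL+mR=-3 → advance -1; mR−mL=15 → turn +1·90°

0 40 4 -42 36 5 -8 S
1 32/13 32 -240/13 -384/13 5 -7 E
2 16 80/29 -504/29 384/29 4 -7 S
3 32/17 160/13 -1776/221 -2304/221 4 -6 E
4 8 2 -9 6 3 -6 S
final 3 -5 E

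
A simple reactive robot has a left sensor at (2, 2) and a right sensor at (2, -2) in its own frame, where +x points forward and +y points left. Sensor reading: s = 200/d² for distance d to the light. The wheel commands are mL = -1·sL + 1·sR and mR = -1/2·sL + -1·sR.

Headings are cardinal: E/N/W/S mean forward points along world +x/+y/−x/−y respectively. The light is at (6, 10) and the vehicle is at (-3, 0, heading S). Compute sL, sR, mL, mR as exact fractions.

200/193 40/53 -2880/10229 -13020/10229

left sensor world pos  = (-1, -2); dL² = 193
right sensor world pos = (-5, -2); dR² = 265
sL = 200/193 = 200/193
sR = 200/265 = 40/53
mL = -1·sL + 1·sR = -2880/10229
mR = -1/2·sL + -1·sR = -13020/10229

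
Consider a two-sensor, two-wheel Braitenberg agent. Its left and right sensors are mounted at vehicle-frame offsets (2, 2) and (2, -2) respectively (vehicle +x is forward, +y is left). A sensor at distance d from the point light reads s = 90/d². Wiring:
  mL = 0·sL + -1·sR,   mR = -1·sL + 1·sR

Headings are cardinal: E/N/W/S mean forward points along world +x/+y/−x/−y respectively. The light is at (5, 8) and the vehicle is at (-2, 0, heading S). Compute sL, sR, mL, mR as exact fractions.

18/25 90/181 -90/181 -1008/4525

left sensor world pos  = (0, -2); dL² = 125
right sensor world pos = (-4, -2); dR² = 181
sL = 90/125 = 18/25
sR = 90/181 = 90/181
mL = 0·sL + -1·sR = -90/181
mR = -1·sL + 1·sR = -1008/4525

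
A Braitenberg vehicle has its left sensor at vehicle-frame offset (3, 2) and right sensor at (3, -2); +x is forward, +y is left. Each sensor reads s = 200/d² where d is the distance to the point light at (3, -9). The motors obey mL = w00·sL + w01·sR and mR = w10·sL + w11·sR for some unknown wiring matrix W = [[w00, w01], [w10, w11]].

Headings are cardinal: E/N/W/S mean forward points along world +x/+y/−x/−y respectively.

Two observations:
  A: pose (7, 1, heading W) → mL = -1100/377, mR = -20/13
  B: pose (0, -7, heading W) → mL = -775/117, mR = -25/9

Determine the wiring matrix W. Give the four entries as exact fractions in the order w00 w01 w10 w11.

-1/2 -1 -1/2 0

obs A: pose=(7,1,W) → sL=40/13, sR=40/29, mL=-1100/377, mR=-20/13
obs B: pose=(0,-7,W) → sL=50/9, sR=50/13, mL=-775/117, mR=-25/9
sensor matrix S = [[40/13, 40/29], [50/9, 50/13]]; det S = 184000/44109
solve [mL_A; mL_B] = S·[w00; w01] and [mR_A; mR_B] = S·[w10; w11]:
  w00 = -1/2, w01 = -1, w10 = -1/2, w11 = 0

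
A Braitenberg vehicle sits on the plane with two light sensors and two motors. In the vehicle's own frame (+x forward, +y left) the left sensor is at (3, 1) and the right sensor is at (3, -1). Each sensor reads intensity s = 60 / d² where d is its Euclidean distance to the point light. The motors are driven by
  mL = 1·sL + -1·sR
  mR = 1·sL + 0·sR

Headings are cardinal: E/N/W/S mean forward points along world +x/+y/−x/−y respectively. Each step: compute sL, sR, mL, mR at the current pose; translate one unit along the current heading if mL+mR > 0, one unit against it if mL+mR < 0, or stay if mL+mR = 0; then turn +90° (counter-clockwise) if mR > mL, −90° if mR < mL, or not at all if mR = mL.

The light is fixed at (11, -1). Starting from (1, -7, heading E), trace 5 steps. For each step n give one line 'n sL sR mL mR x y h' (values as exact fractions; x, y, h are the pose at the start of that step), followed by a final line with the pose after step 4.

0 30/37 30/49 360/1813 30/37 1 -7 E
1 60/109 60/73 -2160/7957 60/109 2 -7 N
2 1/3 3/8 -1/24 1/3 2 -6 W
3 12/29 12/37 96/1073 12/29 1 -6 S
4 30/37 30/49 360/1813 30/37 1 -7 E
final 2 -7 N

n=0: pose=(1,-7,E); sL=30/37, sR=30/49; mL=360/1813, mR=30/37; mL+mR=1830/1813 → advance +1; mR−mL=30/49 → turn +1·90°
n=1: pose=(2,-7,N); sL=60/109, sR=60/73; mL=-2160/7957, mR=60/109; mL+mR=2220/7957 → advance +1; mR−mL=60/73 → turn +1·90°
n=2: pose=(2,-6,W); sL=1/3, sR=3/8; mL=-1/24, mR=1/3; mL+mR=7/24 → advance +1; mR−mL=3/8 → turn +1·90°
n=3: pose=(1,-6,S); sL=12/29, sR=12/37; mL=96/1073, mR=12/29; mL+mR=540/1073 → advance +1; mR−mL=12/37 → turn +1·90°
n=4: pose=(1,-7,E); sL=30/37, sR=30/49; mL=360/1813, mR=30/37; mL+mR=1830/1813 → advance +1; mR−mL=30/49 → turn +1·90°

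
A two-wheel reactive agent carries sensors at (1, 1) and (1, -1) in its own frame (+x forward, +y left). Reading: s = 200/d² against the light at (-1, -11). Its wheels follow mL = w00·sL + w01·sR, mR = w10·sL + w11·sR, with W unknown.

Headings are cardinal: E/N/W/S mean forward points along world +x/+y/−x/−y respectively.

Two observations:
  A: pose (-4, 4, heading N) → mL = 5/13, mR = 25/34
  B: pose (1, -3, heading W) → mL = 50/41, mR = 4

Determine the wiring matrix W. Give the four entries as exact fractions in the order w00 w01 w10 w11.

obs A: pose=(-4,4,N) → sL=25/34, sR=10/13, mL=5/13, mR=25/34
obs B: pose=(1,-3,W) → sL=4, sR=100/41, mL=50/41, mR=4
sensor matrix S = [[25/34, 10/13], [4, 100/41]]; det S = -11630/9061
solve [mL_A; mL_B] = S·[w00; w01] and [mR_A; mR_B] = S·[w10; w11]:
  w00 = 0, w01 = 1/2, w10 = 1, w11 = 0

0 1/2 1 0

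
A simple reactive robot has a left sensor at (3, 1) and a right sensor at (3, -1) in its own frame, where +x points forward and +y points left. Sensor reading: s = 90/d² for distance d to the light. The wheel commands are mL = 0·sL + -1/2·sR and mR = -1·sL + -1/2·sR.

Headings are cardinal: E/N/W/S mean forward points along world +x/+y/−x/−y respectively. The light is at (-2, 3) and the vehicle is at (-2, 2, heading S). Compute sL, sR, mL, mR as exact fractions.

left sensor world pos  = (-1, -1); dL² = 17
right sensor world pos = (-3, -1); dR² = 17
sL = 90/17 = 90/17
sR = 90/17 = 90/17
mL = 0·sL + -1/2·sR = -45/17
mR = -1·sL + -1/2·sR = -135/17

90/17 90/17 -45/17 -135/17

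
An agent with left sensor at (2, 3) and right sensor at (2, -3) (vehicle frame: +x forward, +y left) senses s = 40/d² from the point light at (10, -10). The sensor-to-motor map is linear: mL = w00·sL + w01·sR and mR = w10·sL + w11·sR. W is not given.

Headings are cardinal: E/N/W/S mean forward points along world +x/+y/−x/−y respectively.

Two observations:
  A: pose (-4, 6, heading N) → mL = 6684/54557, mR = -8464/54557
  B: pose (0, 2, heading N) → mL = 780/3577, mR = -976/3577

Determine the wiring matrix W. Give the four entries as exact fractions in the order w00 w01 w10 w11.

obs A: pose=(-4,6,N) → sL=40/613, sR=8/89, mL=6684/54557, mR=-8464/54557
obs B: pose=(0,2,N) → sL=8/73, sR=8/49, mL=780/3577, mR=-976/3577
sensor matrix S = [[40/613, 8/89], [8/73, 8/49]]; det S = 156672/195150389
solve [mL_A; mL_B] = S·[w00; w01] and [mR_A; mR_B] = S·[w10; w11]:
  w00 = 1/2, w01 = 1, w10 = -1, w11 = -1

1/2 1 -1 -1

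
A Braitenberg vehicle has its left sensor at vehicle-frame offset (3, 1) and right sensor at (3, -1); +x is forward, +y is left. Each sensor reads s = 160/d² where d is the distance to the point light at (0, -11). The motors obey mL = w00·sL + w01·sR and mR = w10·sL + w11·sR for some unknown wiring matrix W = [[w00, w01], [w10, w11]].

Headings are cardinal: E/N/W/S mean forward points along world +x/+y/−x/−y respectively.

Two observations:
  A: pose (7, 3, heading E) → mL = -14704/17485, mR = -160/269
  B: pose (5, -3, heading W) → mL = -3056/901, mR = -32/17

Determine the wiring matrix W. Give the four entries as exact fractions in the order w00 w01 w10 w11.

-1/2 -1 0 -1

obs A: pose=(7,3,E) → sL=32/65, sR=160/269, mL=-14704/17485, mR=-160/269
obs B: pose=(5,-3,W) → sL=160/53, sR=32/17, mL=-3056/901, mR=-32/17
sensor matrix S = [[32/65, 160/269], [160/53, 32/17]]; det S = -13688832/15753985
solve [mL_A; mL_B] = S·[w00; w01] and [mR_A; mR_B] = S·[w10; w11]:
  w00 = -1/2, w01 = -1, w10 = 0, w11 = -1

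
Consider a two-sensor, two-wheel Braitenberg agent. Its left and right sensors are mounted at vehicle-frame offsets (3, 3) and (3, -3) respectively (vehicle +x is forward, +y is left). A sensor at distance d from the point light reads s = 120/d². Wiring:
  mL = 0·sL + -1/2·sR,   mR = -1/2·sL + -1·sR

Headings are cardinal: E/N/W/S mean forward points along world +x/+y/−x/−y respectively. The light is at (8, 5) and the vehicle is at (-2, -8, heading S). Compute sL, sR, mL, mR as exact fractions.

24/61 24/85 -12/85 -2484/5185

left sensor world pos  = (1, -11); dL² = 305
right sensor world pos = (-5, -11); dR² = 425
sL = 120/305 = 24/61
sR = 120/425 = 24/85
mL = 0·sL + -1/2·sR = -12/85
mR = -1/2·sL + -1·sR = -2484/5185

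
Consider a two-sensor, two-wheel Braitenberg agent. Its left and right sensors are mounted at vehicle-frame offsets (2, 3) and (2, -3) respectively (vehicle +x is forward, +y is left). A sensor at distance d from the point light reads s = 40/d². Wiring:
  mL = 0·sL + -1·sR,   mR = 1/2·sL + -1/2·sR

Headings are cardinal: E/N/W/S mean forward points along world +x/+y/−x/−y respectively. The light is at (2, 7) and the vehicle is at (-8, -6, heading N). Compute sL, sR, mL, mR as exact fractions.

left sensor world pos  = (-11, -4); dL² = 290
right sensor world pos = (-5, -4); dR² = 170
sL = 40/290 = 4/29
sR = 40/170 = 4/17
mL = 0·sL + -1·sR = -4/17
mR = 1/2·sL + -1/2·sR = -24/493

4/29 4/17 -4/17 -24/493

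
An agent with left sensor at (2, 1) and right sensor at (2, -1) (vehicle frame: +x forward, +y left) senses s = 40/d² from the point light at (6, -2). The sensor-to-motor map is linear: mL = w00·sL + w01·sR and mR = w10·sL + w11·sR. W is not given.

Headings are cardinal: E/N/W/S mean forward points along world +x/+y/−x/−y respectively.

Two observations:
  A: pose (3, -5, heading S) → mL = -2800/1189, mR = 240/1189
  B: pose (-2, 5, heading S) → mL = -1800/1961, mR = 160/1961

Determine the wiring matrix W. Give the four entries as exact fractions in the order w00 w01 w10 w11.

-1 -1 1/2 -1/2

obs A: pose=(3,-5,S) → sL=40/29, sR=40/41, mL=-2800/1189, mR=240/1189
obs B: pose=(-2,5,S) → sL=20/37, sR=20/53, mL=-1800/1961, mR=160/1961
sensor matrix S = [[40/29, 40/41], [20/37, 20/53]]; det S = -16000/2331629
solve [mL_A; mL_B] = S·[w00; w01] and [mR_A; mR_B] = S·[w10; w11]:
  w00 = -1, w01 = -1, w10 = 1/2, w11 = -1/2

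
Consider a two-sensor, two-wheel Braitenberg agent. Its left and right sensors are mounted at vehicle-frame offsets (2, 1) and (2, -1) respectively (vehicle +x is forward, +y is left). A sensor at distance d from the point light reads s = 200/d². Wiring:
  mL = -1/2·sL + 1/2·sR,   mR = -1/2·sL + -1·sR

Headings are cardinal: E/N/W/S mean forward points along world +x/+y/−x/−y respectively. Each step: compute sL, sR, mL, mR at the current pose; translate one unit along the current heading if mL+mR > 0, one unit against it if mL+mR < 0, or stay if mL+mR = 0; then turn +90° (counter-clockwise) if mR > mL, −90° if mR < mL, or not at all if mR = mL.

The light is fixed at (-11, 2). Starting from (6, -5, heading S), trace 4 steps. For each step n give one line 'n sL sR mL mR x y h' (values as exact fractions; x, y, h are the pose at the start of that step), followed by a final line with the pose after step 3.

n=0: pose=(6,-5,S); sL=40/81, sR=200/337; mL=1360/27297, mR=-22940/27297; mL+mR=-21580/27297 → advance -1; mR−mL=-300/337 → turn -1·90°
n=1: pose=(6,-4,W); sL=100/137, sR=4/5; mL=24/685, mR=-798/685; mL+mR=-774/685 → advance -1; mR−mL=-6/5 → turn -1·90°
n=2: pose=(7,-4,N); sL=40/61, sR=200/377; mL=-1440/22997, mR=-19740/22997; mL+mR=-21180/22997 → advance -1; mR−mL=-300/377 → turn -1·90°
n=3: pose=(7,-5,E); sL=50/109, sR=25/58; mL=-175/12644, mR=-4175/6322; mL+mR=-8525/12644 → advance -1; mR−mL=-75/116 → turn -1·90°

0 40/81 200/337 1360/27297 -22940/27297 6 -5 S
1 100/137 4/5 24/685 -798/685 6 -4 W
2 40/61 200/377 -1440/22997 -19740/22997 7 -4 N
3 50/109 25/58 -175/12644 -4175/6322 7 -5 E
final 6 -5 S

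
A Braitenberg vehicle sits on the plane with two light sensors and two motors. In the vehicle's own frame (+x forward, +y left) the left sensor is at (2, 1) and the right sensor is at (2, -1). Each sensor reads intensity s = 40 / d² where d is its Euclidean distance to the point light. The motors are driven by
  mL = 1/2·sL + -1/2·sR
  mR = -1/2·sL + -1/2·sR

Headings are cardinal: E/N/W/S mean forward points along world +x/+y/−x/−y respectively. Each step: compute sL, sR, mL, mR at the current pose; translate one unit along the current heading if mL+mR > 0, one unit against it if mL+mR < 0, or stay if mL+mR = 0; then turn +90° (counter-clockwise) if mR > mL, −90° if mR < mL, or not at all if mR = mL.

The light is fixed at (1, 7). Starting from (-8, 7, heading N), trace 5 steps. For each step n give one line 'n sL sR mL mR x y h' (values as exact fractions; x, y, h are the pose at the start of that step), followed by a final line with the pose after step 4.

n=0: pose=(-8,7,N); sL=5/13, sR=10/17; mL=-45/442, mR=-215/442; mL+mR=-10/17 → advance -1; mR−mL=-5/13 → turn -1·90°
n=1: pose=(-8,6,E); sL=40/49, sR=40/53; mL=80/2597, mR=-2040/2597; mL+mR=-40/53 → advance -1; mR−mL=-40/49 → turn -1·90°
n=2: pose=(-9,6,S); sL=4/9, sR=4/13; mL=8/117, mR=-44/117; mL+mR=-4/13 → advance -1; mR−mL=-4/9 → turn -1·90°
n=3: pose=(-9,7,W); sL=8/29, sR=8/29; mL=0, mR=-8/29; mL+mR=-8/29 → advance -1; mR−mL=-8/29 → turn -1·90°
n=4: pose=(-8,7,N); sL=5/13, sR=10/17; mL=-45/442, mR=-215/442; mL+mR=-10/17 → advance -1; mR−mL=-5/13 → turn -1·90°

0 5/13 10/17 -45/442 -215/442 -8 7 N
1 40/49 40/53 80/2597 -2040/2597 -8 6 E
2 4/9 4/13 8/117 -44/117 -9 6 S
3 8/29 8/29 0 -8/29 -9 7 W
4 5/13 10/17 -45/442 -215/442 -8 7 N
final -8 6 E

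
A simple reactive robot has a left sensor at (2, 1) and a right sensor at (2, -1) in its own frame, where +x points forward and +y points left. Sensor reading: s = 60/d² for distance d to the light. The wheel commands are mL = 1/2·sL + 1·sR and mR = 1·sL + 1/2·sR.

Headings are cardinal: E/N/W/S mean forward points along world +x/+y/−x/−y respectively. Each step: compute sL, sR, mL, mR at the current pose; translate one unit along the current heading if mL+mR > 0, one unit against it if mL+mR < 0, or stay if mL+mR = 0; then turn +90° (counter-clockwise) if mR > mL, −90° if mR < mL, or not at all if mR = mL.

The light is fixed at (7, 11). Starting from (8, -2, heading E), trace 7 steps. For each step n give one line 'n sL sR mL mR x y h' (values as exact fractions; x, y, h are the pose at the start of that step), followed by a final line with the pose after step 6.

n=0: pose=(8,-2,E); sL=20/51, sR=12/41; mL=1022/2091, mR=1126/2091; mL+mR=716/697 → advance +1; mR−mL=104/2091 → turn +1·90°
n=1: pose=(9,-2,N); sL=30/61, sR=6/13; mL=561/793, mR=573/793; mL+mR=1134/793 → advance +1; mR−mL=12/793 → turn +1·90°
n=2: pose=(9,-1,W); sL=60/169, sR=60/121; mL=13770/20449, mR=12330/20449; mL+mR=26100/20449 → advance +1; mR−mL=-1440/20449 → turn -1·90°
n=3: pose=(8,-1,N); sL=3/5, sR=15/26; mL=57/65, mR=231/260; mL+mR=459/260 → advance +1; mR−mL=3/260 → turn +1·90°
n=4: pose=(8,0,W); sL=12/29, sR=60/101; mL=2346/2929, mR=2082/2929; mL+mR=4428/2929 → advance +1; mR−mL=-264/2929 → turn -1·90°
n=5: pose=(7,0,N); sL=30/41, sR=30/41; mL=45/41, mR=45/41; mL+mR=90/41 → advance +1; mR−mL=0 → turn +0·90°
n=6: pose=(7,1,N); sL=12/13, sR=12/13; mL=18/13, mR=18/13; mL+mR=36/13 → advance +1; mR−mL=0 → turn +0·90°

0 20/51 12/41 1022/2091 1126/2091 8 -2 E
1 30/61 6/13 561/793 573/793 9 -2 N
2 60/169 60/121 13770/20449 12330/20449 9 -1 W
3 3/5 15/26 57/65 231/260 8 -1 N
4 12/29 60/101 2346/2929 2082/2929 8 0 W
5 30/41 30/41 45/41 45/41 7 0 N
6 12/13 12/13 18/13 18/13 7 1 N
final 7 2 N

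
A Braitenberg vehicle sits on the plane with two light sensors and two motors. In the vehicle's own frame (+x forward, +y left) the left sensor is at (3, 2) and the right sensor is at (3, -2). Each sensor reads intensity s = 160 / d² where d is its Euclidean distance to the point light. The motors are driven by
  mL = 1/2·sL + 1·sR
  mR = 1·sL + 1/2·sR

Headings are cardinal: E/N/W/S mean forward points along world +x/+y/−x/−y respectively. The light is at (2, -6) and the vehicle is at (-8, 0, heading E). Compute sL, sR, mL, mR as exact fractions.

160/113 32/13 4656/1469 3888/1469

left sensor world pos  = (-5, 2); dL² = 113
right sensor world pos = (-5, -2); dR² = 65
sL = 160/113 = 160/113
sR = 160/65 = 32/13
mL = 1/2·sL + 1·sR = 4656/1469
mR = 1·sL + 1/2·sR = 3888/1469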